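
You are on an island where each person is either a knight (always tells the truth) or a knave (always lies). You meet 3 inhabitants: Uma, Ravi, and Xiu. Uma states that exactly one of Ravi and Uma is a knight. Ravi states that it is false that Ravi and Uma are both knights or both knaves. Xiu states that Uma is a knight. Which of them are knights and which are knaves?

Uma (knave): "exactly one of Ravi and Uma is a knight" — false. ✓
Ravi is a knave, so "it is false that Ravi and Uma are both knights or both knaves" must be false — and it is.
Xiu (knave): "Uma is a knight" — false. ✓

Uma is a knave, Ravi is a knave, and Xiu is a knave.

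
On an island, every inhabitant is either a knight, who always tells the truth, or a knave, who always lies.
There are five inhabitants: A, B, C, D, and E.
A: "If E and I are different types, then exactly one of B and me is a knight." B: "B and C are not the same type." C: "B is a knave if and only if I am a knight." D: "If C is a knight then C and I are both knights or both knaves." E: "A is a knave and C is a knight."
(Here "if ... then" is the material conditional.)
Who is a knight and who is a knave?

Knights: A and D. Knaves: B, C, and E.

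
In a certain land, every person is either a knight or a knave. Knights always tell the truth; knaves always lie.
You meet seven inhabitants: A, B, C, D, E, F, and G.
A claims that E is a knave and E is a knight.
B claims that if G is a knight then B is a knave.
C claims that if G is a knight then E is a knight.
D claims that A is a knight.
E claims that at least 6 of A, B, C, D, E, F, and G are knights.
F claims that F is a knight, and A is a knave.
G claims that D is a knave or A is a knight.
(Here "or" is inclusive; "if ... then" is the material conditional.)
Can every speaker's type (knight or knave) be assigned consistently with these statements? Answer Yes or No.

No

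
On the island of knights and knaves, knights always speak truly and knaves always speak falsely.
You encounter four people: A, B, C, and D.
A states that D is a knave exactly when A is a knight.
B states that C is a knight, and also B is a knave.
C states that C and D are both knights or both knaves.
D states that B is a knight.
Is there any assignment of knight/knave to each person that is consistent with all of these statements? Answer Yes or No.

No

Checking all 16 assignments, each has at least one speaker whose statement's truth value contradicts their type.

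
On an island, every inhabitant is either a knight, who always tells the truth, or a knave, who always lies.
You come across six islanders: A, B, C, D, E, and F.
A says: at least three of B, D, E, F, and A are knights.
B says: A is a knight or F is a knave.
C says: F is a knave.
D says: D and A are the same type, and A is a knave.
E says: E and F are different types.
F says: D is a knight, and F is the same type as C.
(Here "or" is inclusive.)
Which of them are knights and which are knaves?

A is a knight, B is a knight, C is a knight, D is a knave, E is a knight, and F is a knave.

A is a knight; "at least three of B, D, E, F, and A are knights" is true, as required.
Since B is a knight, "A is a knight or F is a knave" needs to be true, which holds.
C is a knight, so "F is a knave" must be true — and it is.
D (knave): "D and A are the same type, and A is a knave" — false. ✓
As a knight, E's statement "E and F are different types" should be true; it is.
Since F is a knave, "D is a knight, and F is the same type as C" needs to be false, which holds.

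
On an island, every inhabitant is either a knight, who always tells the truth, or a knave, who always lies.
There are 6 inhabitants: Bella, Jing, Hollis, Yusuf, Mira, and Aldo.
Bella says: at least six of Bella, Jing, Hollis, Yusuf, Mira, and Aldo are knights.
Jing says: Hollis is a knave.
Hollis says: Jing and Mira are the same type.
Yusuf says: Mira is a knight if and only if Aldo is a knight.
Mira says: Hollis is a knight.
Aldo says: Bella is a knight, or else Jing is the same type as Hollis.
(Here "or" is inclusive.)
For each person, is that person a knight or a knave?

Bella is a knave, so "at least six of Bella, Jing, Hollis, Yusuf, Mira, and Aldo are knights" must be False — and it is.
Since Jing is a knight, "Hollis is a knave" needs to be true, which holds.
Hollis is a knave; "Jing and Mira are the same type" is False, as required.
Yusuf is a knight; "Mira is a knight if and only if Aldo is a knight" is true, as required.
Mira is a knave, so "Hollis is a knight" must be False — and it is.
Aldo is a knave, so "Bella is a knight, or else Jing is the same type as Hollis" must be False — and it is.

Knights: Jing and Yusuf. Knaves: Bella, Hollis, Mira, and Aldo.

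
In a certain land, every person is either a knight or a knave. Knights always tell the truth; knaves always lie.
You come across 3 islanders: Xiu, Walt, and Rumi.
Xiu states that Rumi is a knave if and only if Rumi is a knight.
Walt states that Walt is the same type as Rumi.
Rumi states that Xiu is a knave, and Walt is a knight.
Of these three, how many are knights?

2

The unique consistent assignment is Xiu=knave, Walt=knight, Rumi=knight.
That has 2 knights.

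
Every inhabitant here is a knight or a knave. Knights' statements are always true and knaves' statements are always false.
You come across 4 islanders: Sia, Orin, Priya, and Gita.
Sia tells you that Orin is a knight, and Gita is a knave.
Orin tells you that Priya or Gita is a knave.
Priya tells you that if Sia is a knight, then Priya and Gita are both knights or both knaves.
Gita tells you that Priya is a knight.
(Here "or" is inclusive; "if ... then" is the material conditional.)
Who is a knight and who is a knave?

Sia is a knave, Orin is a knave, Priya is a knight, and Gita is a knight.

Sia is a knave, so "Orin is a knight, and Gita is a knave" must be False — and it is.
Orin is a knave, and the claim "Priya or Gita is a knave" is indeed False.
Since Priya is a knight, "if Sia is a knight, then Priya and Gita are both knights or both knaves" needs to be true, which holds.
Gita is a knight, and the claim "Priya is a knight" is indeed true.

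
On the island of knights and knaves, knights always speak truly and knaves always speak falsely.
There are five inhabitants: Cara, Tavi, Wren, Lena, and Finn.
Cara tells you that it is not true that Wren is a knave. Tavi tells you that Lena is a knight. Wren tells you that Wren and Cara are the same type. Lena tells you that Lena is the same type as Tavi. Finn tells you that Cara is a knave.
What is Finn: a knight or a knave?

Finn is a knave.

Consistent assignments: {Cara=knight, Tavi=knight, Wren=knight, Lena=knight, Finn=knave}
In every consistent assignment, Finn is a knave.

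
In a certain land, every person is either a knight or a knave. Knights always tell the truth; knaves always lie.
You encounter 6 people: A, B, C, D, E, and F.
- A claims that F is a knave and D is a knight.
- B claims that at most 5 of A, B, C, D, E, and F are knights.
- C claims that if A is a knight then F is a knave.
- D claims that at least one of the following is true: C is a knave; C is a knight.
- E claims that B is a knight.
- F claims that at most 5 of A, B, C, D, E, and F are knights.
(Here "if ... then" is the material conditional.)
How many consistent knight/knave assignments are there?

1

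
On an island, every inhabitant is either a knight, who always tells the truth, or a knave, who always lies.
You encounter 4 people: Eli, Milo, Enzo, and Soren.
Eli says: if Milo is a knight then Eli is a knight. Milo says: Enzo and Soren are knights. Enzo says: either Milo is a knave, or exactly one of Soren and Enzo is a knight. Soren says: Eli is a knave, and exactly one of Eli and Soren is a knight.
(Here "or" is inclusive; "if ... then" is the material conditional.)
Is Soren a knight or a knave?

Soren is a knave.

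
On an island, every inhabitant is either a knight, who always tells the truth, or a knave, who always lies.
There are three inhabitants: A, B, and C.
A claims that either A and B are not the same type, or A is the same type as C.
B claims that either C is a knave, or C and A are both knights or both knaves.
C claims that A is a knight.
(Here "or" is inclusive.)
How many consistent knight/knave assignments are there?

1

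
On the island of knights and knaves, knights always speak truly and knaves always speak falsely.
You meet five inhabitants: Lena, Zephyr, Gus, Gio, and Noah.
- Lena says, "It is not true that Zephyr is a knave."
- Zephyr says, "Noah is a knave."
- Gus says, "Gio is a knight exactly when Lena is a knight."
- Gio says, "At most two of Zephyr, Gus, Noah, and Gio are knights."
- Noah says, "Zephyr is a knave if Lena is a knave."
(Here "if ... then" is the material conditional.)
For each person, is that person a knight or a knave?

Knights: Gio and Noah. Knaves: Lena, Zephyr, and Gus.

Lena is a knave, and the claim "it is not true that Zephyr is a knave" is indeed False.
Zephyr is a knave, so "Noah is a knave" must be False — and it is.
Gus is a knave; "Gio is a knight exactly when Lena is a knight" is False, as required.
As a knight, Gio's statement "at most two of Zephyr, Gus, Noah, and Gio are knights" should be true; it is.
Noah is a knight, and the claim "Zephyr is a knave if Lena is a knave" is indeed true.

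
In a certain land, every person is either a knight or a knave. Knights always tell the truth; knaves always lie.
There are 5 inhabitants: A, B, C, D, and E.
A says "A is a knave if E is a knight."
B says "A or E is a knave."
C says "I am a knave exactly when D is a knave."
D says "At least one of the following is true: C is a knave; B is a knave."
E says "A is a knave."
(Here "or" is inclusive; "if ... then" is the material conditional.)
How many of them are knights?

3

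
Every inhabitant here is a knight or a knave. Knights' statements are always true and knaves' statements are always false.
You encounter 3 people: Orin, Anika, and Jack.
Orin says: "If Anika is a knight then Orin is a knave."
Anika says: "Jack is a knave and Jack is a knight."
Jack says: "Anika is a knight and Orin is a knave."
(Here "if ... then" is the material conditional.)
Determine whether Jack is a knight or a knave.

Jack is a knave.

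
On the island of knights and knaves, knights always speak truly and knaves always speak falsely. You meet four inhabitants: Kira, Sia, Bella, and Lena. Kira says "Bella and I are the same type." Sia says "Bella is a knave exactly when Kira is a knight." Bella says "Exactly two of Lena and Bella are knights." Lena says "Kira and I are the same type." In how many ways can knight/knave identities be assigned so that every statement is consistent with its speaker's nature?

1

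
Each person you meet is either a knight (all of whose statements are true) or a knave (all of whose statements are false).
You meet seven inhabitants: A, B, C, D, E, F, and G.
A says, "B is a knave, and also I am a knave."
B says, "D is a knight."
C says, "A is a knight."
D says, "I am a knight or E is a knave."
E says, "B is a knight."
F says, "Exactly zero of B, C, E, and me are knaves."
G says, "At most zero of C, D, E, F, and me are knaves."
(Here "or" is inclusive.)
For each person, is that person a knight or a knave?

A (knave): "B is a knave, and also I am a knave" — false. ✓
Since B is a knight, "D is a knight" needs to be true, which holds.
C is a knave, and the claim "A is a knight" is indeed false.
Since D is a knight, "I am a knight or E is a knave" needs to be true, which holds.
As a knight, E's statement "B is a knight" should be true; it is.
F is a knave, and the claim "exactly zero of B, C, E, and me are knaves" is indeed false.
G is a knave, so "at most zero of C, D, E, F, and me are knaves" must be false — and it is.

A is a knave, B is a knight, C is a knave, D is a knight, E is a knight, F is a knave, and G is a knave.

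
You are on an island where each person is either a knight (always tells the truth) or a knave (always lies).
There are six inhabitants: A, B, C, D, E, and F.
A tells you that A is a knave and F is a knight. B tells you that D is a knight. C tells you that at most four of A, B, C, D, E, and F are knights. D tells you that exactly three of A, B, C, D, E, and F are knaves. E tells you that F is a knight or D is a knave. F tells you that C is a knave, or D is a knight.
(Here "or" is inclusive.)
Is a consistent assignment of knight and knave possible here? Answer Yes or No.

Yes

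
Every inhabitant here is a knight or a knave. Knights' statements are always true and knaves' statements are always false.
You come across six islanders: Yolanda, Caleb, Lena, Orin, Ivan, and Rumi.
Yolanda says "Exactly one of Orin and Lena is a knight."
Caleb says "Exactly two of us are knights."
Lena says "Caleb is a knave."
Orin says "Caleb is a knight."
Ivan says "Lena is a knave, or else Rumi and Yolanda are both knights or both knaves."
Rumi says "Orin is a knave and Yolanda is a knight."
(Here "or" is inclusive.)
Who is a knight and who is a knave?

Yolanda is a knight, Caleb is a knave, Lena is a knight, Orin is a knave, Ivan is a knight, and Rumi is a knight.

Yolanda (knight): "exactly one of Orin and Lena is a knight" — true. ✓
Since Caleb is a knave, "exactly two of us are knights" needs to be false, which holds.
Lena is a knight, and the claim "Caleb is a knave" is indeed true.
Orin is a knave, so "Caleb is a knight" must be false — and it is.
Ivan is a knight; "Lena is a knave, or else Rumi and Yolanda are both knights or both knaves" is true, as required.
Since Rumi is a knight, "Orin is a knave and Yolanda is a knight" needs to be true, which holds.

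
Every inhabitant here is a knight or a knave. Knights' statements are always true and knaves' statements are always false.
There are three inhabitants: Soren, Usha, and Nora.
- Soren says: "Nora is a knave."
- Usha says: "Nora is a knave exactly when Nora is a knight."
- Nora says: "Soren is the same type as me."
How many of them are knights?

1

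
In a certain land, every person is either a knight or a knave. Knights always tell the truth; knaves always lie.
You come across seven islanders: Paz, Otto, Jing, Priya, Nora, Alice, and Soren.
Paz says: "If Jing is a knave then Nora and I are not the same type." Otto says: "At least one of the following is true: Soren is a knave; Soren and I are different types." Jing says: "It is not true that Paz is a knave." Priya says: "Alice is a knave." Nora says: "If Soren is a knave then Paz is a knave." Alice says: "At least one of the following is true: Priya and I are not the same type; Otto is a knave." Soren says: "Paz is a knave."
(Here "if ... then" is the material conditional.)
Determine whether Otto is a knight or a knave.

Otto is a knight.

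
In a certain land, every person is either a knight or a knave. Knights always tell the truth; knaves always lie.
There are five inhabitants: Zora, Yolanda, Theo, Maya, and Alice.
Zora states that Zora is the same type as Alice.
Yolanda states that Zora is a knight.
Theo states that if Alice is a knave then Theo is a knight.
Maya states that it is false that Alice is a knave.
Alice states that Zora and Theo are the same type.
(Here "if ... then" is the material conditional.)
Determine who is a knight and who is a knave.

Suppose Zora is a knave. Then Zora's statement "Zora is the same type as Alice" would have to be false. Checking the 16 ways to assign the others, none is consistent with every speaker.
(For instance, with Yolanda=knight, Theo=knight, Maya=knight, Alice=knight, Yolanda's claim "Zora is a knight" comes out false where it would need to be true.)
So Zora must be a knight, making "Zora is the same type as Alice" true. Taking Zora=knight, Yolanda=knight, Theo=knight, Maya=knight, Alice=knight, each remaining statement checks out:
  Yolanda (knight): "Zora is a knight" — true. ✓
  Theo (knight): "if Alice is a knave then Theo is a knight" — true. ✓
  Maya (knight): "it is false that Alice is a knave" — true. ✓
  Alice (knight): "Zora and Theo are the same type" — true. ✓
This is the unique consistent assignment.

Knights: Zora, Yolanda, Theo, Maya, and Alice. Knaves: none.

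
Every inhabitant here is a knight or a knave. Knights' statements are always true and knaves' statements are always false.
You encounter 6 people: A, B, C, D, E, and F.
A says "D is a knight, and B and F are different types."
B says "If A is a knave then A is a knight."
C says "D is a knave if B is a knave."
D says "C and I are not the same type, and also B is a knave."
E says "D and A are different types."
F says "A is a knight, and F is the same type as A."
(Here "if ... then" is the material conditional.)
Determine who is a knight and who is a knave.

A is a knave; "D is a knight, and B and F are different types" is False, as required.
B is a knave, so "if A is a knave then A is a knight" must be False — and it is.
C is a knave, so "D is a knave if B is a knave" must be False — and it is.
As a knight, D's statement "C and I are not the same type, and also B is a knave" should be true; it is.
E is a knight, so "D and A are different types" must be true — and it is.
F is a knave; "A is a knight, and F is the same type as A" is False, as required.

A is a knave, B is a knave, C is a knave, D is a knight, E is a knight, and F is a knave.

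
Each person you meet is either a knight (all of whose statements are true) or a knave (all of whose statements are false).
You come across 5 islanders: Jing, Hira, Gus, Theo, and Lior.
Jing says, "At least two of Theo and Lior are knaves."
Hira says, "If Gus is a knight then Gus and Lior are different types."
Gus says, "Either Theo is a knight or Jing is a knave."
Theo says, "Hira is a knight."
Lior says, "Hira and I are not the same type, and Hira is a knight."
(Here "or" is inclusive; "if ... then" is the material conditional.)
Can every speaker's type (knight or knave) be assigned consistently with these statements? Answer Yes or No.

Checking all 32 assignments, each has at least one speaker whose statement's truth value contradicts their type.

No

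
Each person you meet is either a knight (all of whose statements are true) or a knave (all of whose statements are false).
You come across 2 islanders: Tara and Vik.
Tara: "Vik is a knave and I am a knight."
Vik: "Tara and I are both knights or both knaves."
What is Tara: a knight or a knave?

Consistent assignments: {Tara=knight, Vik=knave}
In every consistent assignment, Tara is a knight.

Tara is a knight.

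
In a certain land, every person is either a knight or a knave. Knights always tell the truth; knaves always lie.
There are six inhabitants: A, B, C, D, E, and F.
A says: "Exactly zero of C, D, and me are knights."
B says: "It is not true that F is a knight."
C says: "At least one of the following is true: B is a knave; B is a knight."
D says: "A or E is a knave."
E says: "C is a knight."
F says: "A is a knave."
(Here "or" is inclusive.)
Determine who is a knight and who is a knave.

A (knave): "exactly zero of C, D, and me are knights" — false. ✓
B is a knave; "it is not true that F is a knight" is false, as required.
C (knight): "at least one of the following is true: B is a knave; B is a knight" — true. ✓
D is a knight; "A or E is a knave" is true, as required.
E is a knight, and the claim "C is a knight" is indeed true.
F is a knight, so "A is a knave" must be true — and it is.

A is a knave, B is a knave, C is a knight, D is a knight, E is a knight, and F is a knight.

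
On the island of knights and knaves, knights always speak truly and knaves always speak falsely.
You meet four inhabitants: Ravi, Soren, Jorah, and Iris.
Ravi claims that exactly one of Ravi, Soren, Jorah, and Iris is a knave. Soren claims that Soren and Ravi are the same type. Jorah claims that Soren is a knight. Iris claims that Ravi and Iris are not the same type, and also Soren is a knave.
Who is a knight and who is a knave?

Ravi is a knight, Soren is a knight, Jorah is a knight, and Iris is a knave.

As a knight, Ravi's statement "exactly one of Ravi, Soren, Jorah, and Iris is a knave" should be True; it is.
Soren (knight): "Soren and Ravi are the same type" — True. ✓
Jorah is a knight, and the claim "Soren is a knight" is indeed True.
Iris is a knave, and the claim "Ravi and Iris are not the same type, and also Soren is a knave" is indeed false.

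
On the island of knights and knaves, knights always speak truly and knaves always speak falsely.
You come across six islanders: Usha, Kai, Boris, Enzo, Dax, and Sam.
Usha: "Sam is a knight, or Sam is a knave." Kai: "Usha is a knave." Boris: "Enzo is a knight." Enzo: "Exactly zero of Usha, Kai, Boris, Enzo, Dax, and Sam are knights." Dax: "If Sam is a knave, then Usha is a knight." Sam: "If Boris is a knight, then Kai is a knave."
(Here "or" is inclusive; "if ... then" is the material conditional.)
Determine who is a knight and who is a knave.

Usha is a knight, so "Sam is a knight, or Sam is a knave" must be True — and it is.
Kai (knave): "Usha is a knave" — False. ✓
As a knave, Boris's statement "Enzo is a knight" should be False; it is.
Enzo is a knave; "exactly zero of Usha, Kai, Boris, Enzo, Dax, and Sam are knights" is False, as required.
Since Dax is a knight, "if Sam is a knave, then Usha is a knight" needs to be True, which holds.
As a knight, Sam's statement "if Boris is a knight, then Kai is a knave" should be True; it is.

Knights: Usha, Dax, and Sam. Knaves: Kai, Boris, and Enzo.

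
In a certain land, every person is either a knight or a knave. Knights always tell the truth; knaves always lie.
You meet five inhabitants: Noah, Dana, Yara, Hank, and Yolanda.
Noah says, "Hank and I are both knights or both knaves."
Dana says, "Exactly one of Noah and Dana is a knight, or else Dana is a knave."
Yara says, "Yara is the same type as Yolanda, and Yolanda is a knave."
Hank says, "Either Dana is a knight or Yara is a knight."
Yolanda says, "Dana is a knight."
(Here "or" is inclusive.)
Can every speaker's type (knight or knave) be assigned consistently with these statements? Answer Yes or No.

Yes

One consistent assignment: Noah=knave, Dana=knight, Yara=knave, Hank=knight, Yolanda=knight.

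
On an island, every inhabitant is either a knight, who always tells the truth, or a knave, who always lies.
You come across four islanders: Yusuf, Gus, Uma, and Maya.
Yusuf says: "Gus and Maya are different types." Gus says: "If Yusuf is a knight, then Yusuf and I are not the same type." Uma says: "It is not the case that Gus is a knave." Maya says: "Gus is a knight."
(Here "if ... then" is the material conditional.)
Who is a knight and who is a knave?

Knights: Gus, Uma, and Maya. Knaves: Yusuf.

Yusuf is a knave, so "Gus and Maya are different types" must be False — and it is.
Gus (knight): "if Yusuf is a knight, then Yusuf and I are not the same type" — True. ✓
Uma is a knight; "it is not the case that Gus is a knave" is True, as required.
Maya is a knight, so "Gus is a knight" must be True — and it is.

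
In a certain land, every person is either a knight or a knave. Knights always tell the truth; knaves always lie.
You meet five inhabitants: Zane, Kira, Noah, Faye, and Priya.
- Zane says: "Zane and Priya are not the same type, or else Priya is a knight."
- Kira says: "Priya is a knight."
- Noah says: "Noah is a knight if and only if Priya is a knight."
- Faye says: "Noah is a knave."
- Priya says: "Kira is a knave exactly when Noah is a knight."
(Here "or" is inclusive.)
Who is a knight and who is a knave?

Suppose Zane is a knave. Then Zane's statement "Zane and Priya are not the same type, or else Priya is a knight" would have to be false. Checking the 16 ways to assign the others, none is consistent with every speaker.
(For instance, with Kira=knight, Noah=knave, Faye=knight, Priya=knight, Zane's claim "Zane and Priya are not the same type, or else Priya is a knight" comes out true where it would need to be false.)
So Zane must be a knight, making "Zane and Priya are not the same type, or else Priya is a knight" true. Taking Zane=knight, Kira=knight, Noah=knave, Faye=knight, Priya=knight, each remaining statement checks out:
  Kira (knight): "Priya is a knight" — true. ✓
  Noah (knave): "Noah is a knight if and only if Priya is a knight" — false. ✓
  Faye (knight): "Noah is a knave" — true. ✓
  Priya (knight): "Kira is a knave exactly when Noah is a knight" — true. ✓
This is the unique consistent assignment.

Zane is a knight, Kira is a knight, Noah is a knave, Faye is a knight, and Priya is a knight.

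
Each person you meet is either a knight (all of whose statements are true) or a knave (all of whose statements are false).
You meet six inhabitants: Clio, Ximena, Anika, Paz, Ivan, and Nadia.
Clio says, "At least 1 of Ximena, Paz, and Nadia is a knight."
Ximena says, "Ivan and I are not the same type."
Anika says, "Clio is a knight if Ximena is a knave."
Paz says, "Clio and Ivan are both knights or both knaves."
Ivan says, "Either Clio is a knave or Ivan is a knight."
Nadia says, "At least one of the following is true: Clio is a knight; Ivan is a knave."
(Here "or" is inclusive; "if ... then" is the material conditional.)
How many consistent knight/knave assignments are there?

2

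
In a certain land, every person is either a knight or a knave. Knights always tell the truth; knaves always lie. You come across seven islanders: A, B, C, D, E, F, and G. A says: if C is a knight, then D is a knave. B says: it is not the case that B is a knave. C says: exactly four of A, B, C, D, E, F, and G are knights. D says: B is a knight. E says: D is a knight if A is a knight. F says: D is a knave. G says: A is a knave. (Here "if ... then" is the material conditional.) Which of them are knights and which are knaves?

Since A is a knight, "if C is a knight, then D is a knave" needs to be True, which holds.
B (knave): "it is not the case that B is a knave" — false. ✓
C is a knave, so "exactly four of A, B, C, D, E, F, and G are knights" must be false — and it is.
D is a knave, and the claim "B is a knight" is indeed false.
As a knave, E's statement "D is a knight if A is a knight" should be false; it is.
F is a knight, and the claim "D is a knave" is indeed True.
Since G is a knave, "A is a knave" needs to be false, which holds.

A is a knight, B is a knave, C is a knave, D is a knave, E is a knave, F is a knight, and G is a knave.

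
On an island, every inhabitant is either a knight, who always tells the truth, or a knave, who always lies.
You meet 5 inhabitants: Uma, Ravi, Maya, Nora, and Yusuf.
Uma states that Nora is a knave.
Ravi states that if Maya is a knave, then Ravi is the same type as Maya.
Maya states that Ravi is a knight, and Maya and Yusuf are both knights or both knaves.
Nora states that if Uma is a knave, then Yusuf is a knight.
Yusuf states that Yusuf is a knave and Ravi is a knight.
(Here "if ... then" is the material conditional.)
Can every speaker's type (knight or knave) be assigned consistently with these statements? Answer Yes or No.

No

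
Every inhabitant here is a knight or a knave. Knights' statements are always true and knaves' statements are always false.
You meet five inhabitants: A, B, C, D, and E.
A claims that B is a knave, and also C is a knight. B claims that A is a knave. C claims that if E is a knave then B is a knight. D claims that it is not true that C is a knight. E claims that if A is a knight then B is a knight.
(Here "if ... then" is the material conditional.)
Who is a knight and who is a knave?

Since A is a knave, "B is a knave, and also C is a knight" needs to be False, which holds.
Since B is a knight, "A is a knave" needs to be true, which holds.
As a knight, C's statement "if E is a knave then B is a knight" should be true; it is.
D is a knave; "it is not true that C is a knight" is False, as required.
Since E is a knight, "if A is a knight then B is a knight" needs to be true, which holds.

A is a knave, B is a knight, C is a knight, D is a knave, and E is a knight.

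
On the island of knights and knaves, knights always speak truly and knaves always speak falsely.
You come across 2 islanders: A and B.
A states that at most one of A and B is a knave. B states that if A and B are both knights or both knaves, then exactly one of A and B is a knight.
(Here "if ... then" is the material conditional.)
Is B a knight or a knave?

B is a knave.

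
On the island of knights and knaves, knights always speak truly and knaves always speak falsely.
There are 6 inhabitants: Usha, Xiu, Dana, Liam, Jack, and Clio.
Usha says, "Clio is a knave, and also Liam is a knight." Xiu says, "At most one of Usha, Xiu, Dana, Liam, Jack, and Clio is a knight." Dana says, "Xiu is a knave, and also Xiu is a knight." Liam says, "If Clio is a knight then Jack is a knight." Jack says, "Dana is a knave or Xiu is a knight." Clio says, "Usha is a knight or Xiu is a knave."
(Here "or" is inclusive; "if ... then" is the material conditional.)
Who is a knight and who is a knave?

Usha is a knave, and the claim "Clio is a knave, and also Liam is a knight" is indeed false.
Xiu is a knave, so "at most one of Usha, Xiu, Dana, Liam, Jack, and Clio is a knight" must be false — and it is.
Dana (knave): "Xiu is a knave, and also Xiu is a knight" — false. ✓
Liam (knight): "if Clio is a knight then Jack is a knight" — true. ✓
Jack (knight): "Dana is a knave or Xiu is a knight" — true. ✓
Clio is a knight; "Usha is a knight or Xiu is a knave" is true, as required.

Usha is a knave, Xiu is a knave, Dana is a knave, Liam is a knight, Jack is a knight, and Clio is a knight.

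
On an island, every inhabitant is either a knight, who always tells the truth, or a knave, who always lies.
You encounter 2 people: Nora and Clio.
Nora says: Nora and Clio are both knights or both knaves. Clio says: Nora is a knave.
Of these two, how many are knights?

1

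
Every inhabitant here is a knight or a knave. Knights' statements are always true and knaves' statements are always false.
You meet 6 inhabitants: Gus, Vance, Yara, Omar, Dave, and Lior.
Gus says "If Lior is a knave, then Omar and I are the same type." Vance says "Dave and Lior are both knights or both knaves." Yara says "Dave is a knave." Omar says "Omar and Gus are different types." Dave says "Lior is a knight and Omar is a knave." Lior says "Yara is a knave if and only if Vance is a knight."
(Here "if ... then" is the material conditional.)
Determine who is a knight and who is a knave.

Gus is a knave, and the claim "if Lior is a knave, then Omar and I are the same type" is indeed False.
Vance is a knight; "Dave and Lior are both knights or both knaves" is true, as required.
Yara is a knight; "Dave is a knave" is true, as required.
As a knight, Omar's statement "Omar and Gus are different types" should be true; it is.
Dave is a knave, and the claim "Lior is a knight and Omar is a knave" is indeed False.
Lior is a knave, so "Yara is a knave if and only if Vance is a knight" must be False — and it is.

Gus is a knave, Vance is a knight, Yara is a knight, Omar is a knight, Dave is a knave, and Lior is a knave.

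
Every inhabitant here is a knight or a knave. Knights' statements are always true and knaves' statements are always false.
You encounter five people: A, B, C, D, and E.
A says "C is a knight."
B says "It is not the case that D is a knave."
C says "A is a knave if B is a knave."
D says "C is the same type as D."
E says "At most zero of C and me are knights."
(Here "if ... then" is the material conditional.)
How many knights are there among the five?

The unique consistent assignment is A=knight, B=knight, C=knight, D=knight, E=knave.
That has 4 knights.

4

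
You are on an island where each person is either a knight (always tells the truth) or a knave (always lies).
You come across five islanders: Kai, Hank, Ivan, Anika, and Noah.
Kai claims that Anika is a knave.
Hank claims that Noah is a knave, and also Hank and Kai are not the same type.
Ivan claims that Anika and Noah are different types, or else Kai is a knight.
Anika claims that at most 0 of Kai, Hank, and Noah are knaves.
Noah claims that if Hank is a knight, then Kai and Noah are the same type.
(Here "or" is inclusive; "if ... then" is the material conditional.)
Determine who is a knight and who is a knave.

Suppose Kai is a knave. Then Kai's statement "Anika is a knave" would have to be false. Checking the 16 ways to assign the others, none is consistent with every speaker.
(For instance, with Hank=knave, Ivan=knight, Anika=knave, Noah=knight, Kai's claim "Anika is a knave" comes out true where it would need to be false.)
So Kai must be a knight, making "Anika is a knave" true. Taking Kai=knight, Hank=knave, Ivan=knight, Anika=knave, Noah=knight, each remaining statement checks out:
  Hank (knave): "Noah is a knave, and also Hank and Kai are not the same type" — false. ✓
  Ivan (knight): "Anika and Noah are different types, or else Kai is a knight" — true. ✓
  Anika (knave): "at most 0 of Kai, Hank, and Noah are knaves" — false. ✓
  Noah (knight): "if Hank is a knight, then Kai and Noah are the same type" — true. ✓
This is the unique consistent assignment.

Kai is a knight, Hank is a knave, Ivan is a knight, Anika is a knave, and Noah is a knight.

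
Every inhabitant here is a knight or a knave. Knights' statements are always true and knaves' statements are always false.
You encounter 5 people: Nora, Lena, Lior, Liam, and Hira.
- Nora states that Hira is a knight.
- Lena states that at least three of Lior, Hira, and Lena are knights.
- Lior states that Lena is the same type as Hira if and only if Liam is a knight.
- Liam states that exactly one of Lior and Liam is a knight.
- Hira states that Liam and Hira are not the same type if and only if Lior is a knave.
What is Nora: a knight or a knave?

Consistent assignments: {Nora=knave, Lena=knave, Lior=knave, Liam=knave, Hira=knave}
In every consistent assignment, Nora is a knave.

Nora is a knave.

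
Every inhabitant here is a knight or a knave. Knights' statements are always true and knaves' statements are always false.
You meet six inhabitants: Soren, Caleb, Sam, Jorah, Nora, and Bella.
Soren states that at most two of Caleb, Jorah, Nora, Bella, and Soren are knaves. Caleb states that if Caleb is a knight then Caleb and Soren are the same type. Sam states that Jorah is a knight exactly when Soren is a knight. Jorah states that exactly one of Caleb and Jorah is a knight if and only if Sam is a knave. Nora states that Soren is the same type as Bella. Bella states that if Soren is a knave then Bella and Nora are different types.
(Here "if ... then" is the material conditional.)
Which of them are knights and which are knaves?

Soren (knight): "at most two of Caleb, Jorah, Nora, Bella, and Soren are knaves" — true. ✓
Caleb is a knight, so "if Caleb is a knight then Caleb and Soren are the same type" must be true — and it is.
As a knight, Sam's statement "Jorah is a knight exactly when Soren is a knight" should be true; it is.
Jorah (knight): "exactly one of Caleb and Jorah is a knight if and only if Sam is a knave" — true. ✓
As a knight, Nora's statement "Soren is the same type as Bella" should be true; it is.
Since Bella is a knight, "if Soren is a knave then Bella and Nora are different types" needs to be true, which holds.

Soren is a knight, Caleb is a knight, Sam is a knight, Jorah is a knight, Nora is a knight, and Bella is a knight.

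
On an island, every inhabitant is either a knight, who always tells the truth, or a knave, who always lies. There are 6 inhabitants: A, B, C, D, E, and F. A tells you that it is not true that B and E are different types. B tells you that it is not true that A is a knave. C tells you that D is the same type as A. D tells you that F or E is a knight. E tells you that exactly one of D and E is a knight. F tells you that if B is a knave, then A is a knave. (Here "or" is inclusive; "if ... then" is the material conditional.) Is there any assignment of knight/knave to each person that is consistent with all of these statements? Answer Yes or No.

No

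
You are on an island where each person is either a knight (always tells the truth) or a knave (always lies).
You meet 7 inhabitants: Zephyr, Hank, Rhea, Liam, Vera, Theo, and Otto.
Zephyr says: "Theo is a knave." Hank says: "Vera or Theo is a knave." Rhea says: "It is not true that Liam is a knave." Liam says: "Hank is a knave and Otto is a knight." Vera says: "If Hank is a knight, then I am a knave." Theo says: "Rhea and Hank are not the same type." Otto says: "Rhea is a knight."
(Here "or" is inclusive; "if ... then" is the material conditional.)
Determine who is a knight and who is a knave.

Knights: Rhea, Liam, Vera, Theo, and Otto. Knaves: Zephyr and Hank.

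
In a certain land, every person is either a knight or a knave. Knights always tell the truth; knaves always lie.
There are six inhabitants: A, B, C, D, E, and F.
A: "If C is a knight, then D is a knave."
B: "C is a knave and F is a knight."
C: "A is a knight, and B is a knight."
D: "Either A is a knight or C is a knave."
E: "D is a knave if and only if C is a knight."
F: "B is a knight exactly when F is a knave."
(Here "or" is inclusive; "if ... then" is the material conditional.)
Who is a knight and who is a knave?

A is a knight, B is a knave, C is a knave, D is a knight, E is a knight, and F is a knave.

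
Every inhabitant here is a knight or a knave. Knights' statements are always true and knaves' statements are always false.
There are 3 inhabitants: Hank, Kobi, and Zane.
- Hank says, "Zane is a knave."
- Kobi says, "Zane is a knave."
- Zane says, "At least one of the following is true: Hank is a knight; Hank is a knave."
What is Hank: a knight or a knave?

Hank is a knave.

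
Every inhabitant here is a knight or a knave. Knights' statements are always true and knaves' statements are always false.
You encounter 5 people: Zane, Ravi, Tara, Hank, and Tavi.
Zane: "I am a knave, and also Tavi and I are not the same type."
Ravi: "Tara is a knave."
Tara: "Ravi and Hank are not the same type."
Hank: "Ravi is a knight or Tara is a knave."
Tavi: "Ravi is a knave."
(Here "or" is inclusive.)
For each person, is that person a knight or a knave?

Zane is a knave, and the claim "I am a knave, and also Tavi and I are not the same type" is indeed false.
As a knight, Ravi's statement "Tara is a knave" should be True; it is.
Tara (knave): "Ravi and Hank are not the same type" — false. ✓
Hank is a knight, and the claim "Ravi is a knight or Tara is a knave" is indeed True.
Tavi is a knave, so "Ravi is a knave" must be false — and it is.

Knights: Ravi and Hank. Knaves: Zane, Tara, and Tavi.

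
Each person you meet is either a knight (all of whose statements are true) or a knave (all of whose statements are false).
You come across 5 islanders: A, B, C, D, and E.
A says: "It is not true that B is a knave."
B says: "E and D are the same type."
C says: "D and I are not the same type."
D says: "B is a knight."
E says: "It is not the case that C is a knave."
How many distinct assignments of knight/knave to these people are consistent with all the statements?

1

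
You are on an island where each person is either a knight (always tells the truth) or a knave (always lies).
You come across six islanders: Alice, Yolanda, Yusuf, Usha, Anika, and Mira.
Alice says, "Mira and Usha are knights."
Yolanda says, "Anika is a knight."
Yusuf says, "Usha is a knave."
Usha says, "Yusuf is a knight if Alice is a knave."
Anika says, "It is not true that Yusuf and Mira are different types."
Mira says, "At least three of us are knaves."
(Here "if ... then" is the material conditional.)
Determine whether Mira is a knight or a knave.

Mira is a knight.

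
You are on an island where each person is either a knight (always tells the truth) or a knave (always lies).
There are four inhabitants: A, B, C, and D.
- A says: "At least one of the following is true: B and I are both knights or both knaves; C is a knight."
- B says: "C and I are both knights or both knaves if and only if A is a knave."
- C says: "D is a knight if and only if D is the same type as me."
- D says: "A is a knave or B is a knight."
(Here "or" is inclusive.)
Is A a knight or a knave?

A is a knight.

Consistent assignments: {A=knight, B=knight, C=knave, D=knight}
In every consistent assignment, A is a knight.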